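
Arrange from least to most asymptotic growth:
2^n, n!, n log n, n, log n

Ordered by growth rate: log n < n < n log n < 2^n < n!.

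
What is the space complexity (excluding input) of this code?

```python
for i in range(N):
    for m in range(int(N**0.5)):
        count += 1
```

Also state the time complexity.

Space complexity: O(1).
Only a constant amount of auxiliary storage is used; nothing grows with n.
Time complexity: O(n * sqrt(n)).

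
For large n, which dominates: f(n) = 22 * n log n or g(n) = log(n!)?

f(n) = 22 * n log n and g(n) = log(n!) are Theta of each other: Stirling: log(n!) = n log n - n + O(log n) = Theta(n log n); the constant 22 doesn't change the Theta class.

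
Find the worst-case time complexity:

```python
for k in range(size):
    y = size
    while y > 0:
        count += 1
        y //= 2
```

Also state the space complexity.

Time complexity: O(n log n).
Space complexity: O(1).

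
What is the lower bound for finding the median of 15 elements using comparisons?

To find the median of 15 elements, every element must be compared at least once, so the lower bound is Omega(n). The BFPRT algorithm achieves O(n), making this tight.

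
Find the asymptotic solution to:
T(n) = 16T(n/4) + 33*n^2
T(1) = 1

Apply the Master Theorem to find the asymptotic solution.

a=16, b=4, f(n)=33*n^2. log_4(16) = 2. Case 2: T(n) = O(n^2 log n).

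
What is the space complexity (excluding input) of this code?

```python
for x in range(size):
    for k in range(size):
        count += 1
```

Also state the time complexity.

Space complexity: O(1).
Only a constant amount of auxiliary storage is used; nothing grows with n.
Time complexity: O(n^2).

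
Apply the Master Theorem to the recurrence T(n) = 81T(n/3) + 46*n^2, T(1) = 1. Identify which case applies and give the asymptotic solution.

a=81, b=3, f(n)=46*n^2.
log_3(81) = 4 > 2.
Since f(n) = O(n^2) is polynomially smaller than n^4, Case 1 applies.
T(n) = Theta(n^4).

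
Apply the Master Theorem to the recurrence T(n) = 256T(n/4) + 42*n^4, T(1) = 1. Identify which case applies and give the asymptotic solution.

a=256, b=4, f(n)=42*n^4.
log_4(256) = 4, so n^(log_b(a)) = n^4.
f(n) = Theta(n^4), so Case 2 applies.
T(n) = Theta(n^4 log n).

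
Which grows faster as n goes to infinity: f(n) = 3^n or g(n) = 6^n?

g(n) = 6^n grows faster: (6/3)^n -> infinity since 6/3 > 1.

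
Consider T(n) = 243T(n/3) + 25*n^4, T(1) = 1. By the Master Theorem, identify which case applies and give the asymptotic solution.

a=243, b=3, f(n)=25*n^4.
log_3(243) = 5 > 4.
Since f(n) = O(n^4) is polynomially smaller than n^5, Case 1 applies.
T(n) = Theta(n^5).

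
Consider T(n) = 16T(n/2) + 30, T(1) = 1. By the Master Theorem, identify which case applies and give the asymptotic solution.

a=16, b=2, f(n)=30.
log_2(16) = 4 > 0.
Since f(n) = O(n^0) is polynomially smaller than n^4, Case 1 applies.
T(n) = Theta(n^4).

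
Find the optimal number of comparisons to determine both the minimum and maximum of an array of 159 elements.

Naive approach: 316 comparisons (158 for max + 158 for min).
Optimal: Compare elements in pairs first (floor(n/2) = 79 comparisons), then find max among winners and min among losers (79 comparisons each).
Total: ceil(3n/2) - 2 = 237 comparisons. An adversary argument shows this is also a lower bound.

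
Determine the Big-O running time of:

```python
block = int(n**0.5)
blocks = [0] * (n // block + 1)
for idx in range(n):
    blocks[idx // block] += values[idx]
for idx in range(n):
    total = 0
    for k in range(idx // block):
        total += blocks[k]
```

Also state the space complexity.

Time complexity: O(n * sqrt(n)).
Space complexity: O(sqrt(n)).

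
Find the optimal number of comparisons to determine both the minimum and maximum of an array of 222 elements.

Naive approach: 442 comparisons (221 for max + 221 for min).
Optimal: Compare elements in pairs first (floor(n/2) = 111 comparisons), then find max among winners and min among losers (110 comparisons each).
Total: ceil(3n/2) - 2 = 331 comparisons. An adversary argument shows this is also a lower bound.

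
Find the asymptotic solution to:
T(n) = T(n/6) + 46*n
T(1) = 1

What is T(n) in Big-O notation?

Geometric series: 46*n*(1 + 1/6 + 1/6^2 + ...) = O(n). T(n) = O(n).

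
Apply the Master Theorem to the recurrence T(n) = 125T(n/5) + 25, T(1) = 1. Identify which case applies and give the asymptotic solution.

a=125, b=5, f(n)=25.
log_5(125) = 3 > 0.
Since f(n) = O(n^0) is polynomially smaller than n^3, Case 1 applies.
T(n) = Theta(n^3).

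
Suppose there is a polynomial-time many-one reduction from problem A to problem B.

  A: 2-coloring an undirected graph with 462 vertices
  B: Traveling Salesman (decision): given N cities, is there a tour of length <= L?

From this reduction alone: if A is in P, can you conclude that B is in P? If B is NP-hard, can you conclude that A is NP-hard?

A poly-time reduction A <=_p B transfers tractability DOWN (B easy => A easy) and hardness UP (A hard => B hard), not the reverse.
From A in P, the reduction alone does NOT give B in P: any problem in P trivially reduces to SAT, yet SAT is not known to be in P.
From B NP-hard, the reduction alone does NOT give A NP-hard: again, easy problems reduce to hard ones.
(Here in fact A is P and B is NP-complete.)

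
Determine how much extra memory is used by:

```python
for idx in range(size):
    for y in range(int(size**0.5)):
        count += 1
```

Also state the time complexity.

Space complexity: O(1).
Only a constant amount of auxiliary storage is used; nothing grows with n.
Time complexity: O(n * sqrt(n)).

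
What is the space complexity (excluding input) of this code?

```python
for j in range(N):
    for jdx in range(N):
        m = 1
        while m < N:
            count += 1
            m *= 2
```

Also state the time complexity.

Space complexity: O(1).
Only a constant amount of auxiliary storage is used; nothing grows with n.
Time complexity: O(n^2 log n).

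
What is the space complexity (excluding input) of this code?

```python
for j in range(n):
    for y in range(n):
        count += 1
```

Space complexity: O(1).
Only a constant amount of auxiliary storage is used; nothing grows with n.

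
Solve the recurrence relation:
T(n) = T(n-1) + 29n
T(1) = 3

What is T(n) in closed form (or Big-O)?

Unrolling: T(n) = 3 + 29*(2 + 3 + ... + n) = 3 + 29*(n(n+1)/2 - 1) = O(n^2).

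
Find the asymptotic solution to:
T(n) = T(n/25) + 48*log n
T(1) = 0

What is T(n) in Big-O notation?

Each of the log_25(n) levels adds O(log n). T(n) = O(log^2 n).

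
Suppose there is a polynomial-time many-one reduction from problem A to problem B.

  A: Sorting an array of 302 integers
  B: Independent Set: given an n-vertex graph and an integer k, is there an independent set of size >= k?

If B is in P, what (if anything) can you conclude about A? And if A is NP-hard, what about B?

A poly-time reduction A <=_p B means any A-instance can be transformed to a B-instance in poly time.
If B is in P: compose the reduction with B's poly-time algorithm to solve A in poly time, so A is in P.
If A is NP-hard: every NP problem reduces to A, which reduces to B; composing reductions, every NP problem reduces to B, so B is NP-hard.
(Here in fact A is P and B is NP-complete.)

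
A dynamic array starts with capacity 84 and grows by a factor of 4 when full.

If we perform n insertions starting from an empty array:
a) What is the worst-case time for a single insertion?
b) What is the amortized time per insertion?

(a) Worst-case single insertion: O(n) -- when the array is full at capacity c, the resize copies all c elements, and c can be Theta(n).
(b) Resizes happen at sizes 84, 336, 1344, ... Total copy cost for n insertions: 84 + 336 + ... = O(n) (geometric series with ratio 1/4). Amortized cost per insertion: O(n)/n = O(1).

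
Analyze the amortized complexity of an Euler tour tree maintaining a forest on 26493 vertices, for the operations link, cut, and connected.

An Euler tour tree stores each tree's Euler tour as a balanced BST keyed by tour position. On 26493 vertices: link concatenates two tours via O(1) splits/joins of size <= 2*26493 (O(log n)); cut splits the tour at the two occurrences of the edge (O(log n)); connected compares BST roots (O(log n) to find the root). All O(log n) amortized.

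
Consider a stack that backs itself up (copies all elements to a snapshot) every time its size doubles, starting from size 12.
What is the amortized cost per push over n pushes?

Backups occur at sizes 12, 24, 48, ..., copying 12 + 24 + 48 + ... <= 2n elements total (geometric series). Spread over n pushes, the amortized backup cost is O(1) per push.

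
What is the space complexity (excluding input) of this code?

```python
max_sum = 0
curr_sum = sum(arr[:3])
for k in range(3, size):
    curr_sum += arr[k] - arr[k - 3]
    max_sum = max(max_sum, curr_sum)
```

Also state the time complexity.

Space complexity: O(1).
Only a constant amount of auxiliary storage is used; nothing grows with n.
Time complexity: O(n).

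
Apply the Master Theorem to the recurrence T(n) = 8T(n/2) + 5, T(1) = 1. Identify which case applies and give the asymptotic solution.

a=8, b=2, f(n)=5.
log_2(8) = 3 > 0.
Since f(n) = O(n^0) is polynomially smaller than n^3, Case 1 applies.
T(n) = Theta(n^3).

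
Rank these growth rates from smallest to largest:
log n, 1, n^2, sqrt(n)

Ordered by growth rate: 1 < log n < sqrt(n) < n^2.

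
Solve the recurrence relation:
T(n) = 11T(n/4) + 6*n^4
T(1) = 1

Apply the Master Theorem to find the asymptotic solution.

a=11, b=4, f(n)=6*n^4. log_4(11) = 1.73 < 4. Case 3: T(n) = O(n^4).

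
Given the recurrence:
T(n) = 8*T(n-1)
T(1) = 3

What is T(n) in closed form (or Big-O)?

Each step multiplies by 8. T(n) = T(1)*8^(n-1) = 3*8^(n-1).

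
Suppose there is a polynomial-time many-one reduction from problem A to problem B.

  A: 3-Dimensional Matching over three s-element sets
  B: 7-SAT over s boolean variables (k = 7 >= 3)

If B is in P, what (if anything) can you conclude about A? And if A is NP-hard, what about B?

A poly-time reduction A <=_p B means any A-instance can be transformed to a B-instance in poly time.
If B is in P: compose the reduction with B's poly-time algorithm to solve A in poly time, so A is in P.
If A is NP-hard: every NP problem reduces to A, which reduces to B; composing reductions, every NP problem reduces to B, so B is NP-hard.
(Here in fact A is NP-complete and B is NP-complete.)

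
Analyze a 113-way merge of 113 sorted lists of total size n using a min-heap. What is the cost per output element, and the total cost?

Maintain a min-heap of size 113 holding the current head of each list. Each output step does one extract-min (O(log 113)) and one insert of that list's next element (O(log 113)). Each of the n elements passes through the heap exactly once, so the total cost is O(n log 113), i.e. O(log 113) per output element.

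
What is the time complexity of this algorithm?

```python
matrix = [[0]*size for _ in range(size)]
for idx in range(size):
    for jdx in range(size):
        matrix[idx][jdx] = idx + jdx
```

Time complexity: O(n^2).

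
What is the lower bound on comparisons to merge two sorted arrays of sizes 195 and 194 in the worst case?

Adversary: with |195 - 194| <= 1 the inputs can be fully interleaved so that every adjacent pair in the merged output comes from different arrays. Then each of the 388 adjacent pairs must be directly compared, or the algorithm cannot determine their relative order. Standard merge meets this bound.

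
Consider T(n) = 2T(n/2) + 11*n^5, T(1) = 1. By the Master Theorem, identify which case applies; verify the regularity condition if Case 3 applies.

a=2, b=2, f(n)=11*n^5.
log_2(2) = 1 < 5.
f(n) = Omega(n^(1+epsilon)) for some epsilon > 0, so Case 3 is the candidate.
Regularity: a*f(n/b) = 2*11*(n/2)^5 = (2/32)*11*n^5 <= c*f(n) with c = 2/32 < 1. Satisfied.
Case 3: T(n) = Theta(n^5).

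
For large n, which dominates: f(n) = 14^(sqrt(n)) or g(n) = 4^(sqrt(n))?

f(n) = 14^(sqrt(n)) grows faster: ratio is (14/4)^(sqrt(n)) -> infinity since 14/4 > 1.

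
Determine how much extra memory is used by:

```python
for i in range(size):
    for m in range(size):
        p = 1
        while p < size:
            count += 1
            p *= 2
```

Space complexity: O(1).
Only a constant amount of auxiliary storage is used; nothing grows with n.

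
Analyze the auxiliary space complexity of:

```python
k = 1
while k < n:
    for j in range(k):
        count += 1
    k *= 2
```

Space complexity: O(1).
Only a constant amount of auxiliary storage is used; nothing grows with n.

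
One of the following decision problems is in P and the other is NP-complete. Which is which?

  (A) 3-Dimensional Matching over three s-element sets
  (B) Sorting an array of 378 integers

(A) is NP-complete: one of Karp's 21 NP-complete problems.
(B) is P: merge sort runs in O(n log n).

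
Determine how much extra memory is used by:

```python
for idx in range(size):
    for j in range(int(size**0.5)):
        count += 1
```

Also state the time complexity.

Space complexity: O(1).
Only a constant amount of auxiliary storage is used; nothing grows with n.
Time complexity: O(n * sqrt(n)).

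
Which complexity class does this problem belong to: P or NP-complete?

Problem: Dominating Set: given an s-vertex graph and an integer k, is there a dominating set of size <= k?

This problem is NP-complete: reduces from Set Cover (with k part of the input).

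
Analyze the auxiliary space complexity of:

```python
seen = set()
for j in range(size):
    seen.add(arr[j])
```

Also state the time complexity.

Space complexity: O(n).
Auxiliary storage grows linearly with the input size n in the worst case.
Time complexity: O(n).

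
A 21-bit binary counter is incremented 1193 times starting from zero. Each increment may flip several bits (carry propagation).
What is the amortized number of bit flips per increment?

Bit i flips on every 2^i-th increment, so over 1193 increments bit i flips floor(1193/2^i) times. Summing over i: total flips < 2 * 1193. Amortized: < 2 = O(1) per increment.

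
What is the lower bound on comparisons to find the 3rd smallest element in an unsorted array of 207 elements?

Finding the 3rd smallest of 207 elements requires Omega(n) comparisons. Every element must participate in at least one comparison; otherwise it could be the 3rd smallest.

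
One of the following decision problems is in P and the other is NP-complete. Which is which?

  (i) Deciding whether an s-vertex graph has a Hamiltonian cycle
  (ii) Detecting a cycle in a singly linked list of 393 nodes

(i) is NP-complete: one of Karp's 21 NP-complete problems.
(ii) is P: Floyd's tortoise-and-hare runs in O(n) time, O(1) space.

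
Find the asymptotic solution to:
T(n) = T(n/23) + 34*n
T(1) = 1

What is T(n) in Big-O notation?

Geometric series: 34*n*(1 + 1/23 + 1/23^2 + ...) = O(n). T(n) = O(n).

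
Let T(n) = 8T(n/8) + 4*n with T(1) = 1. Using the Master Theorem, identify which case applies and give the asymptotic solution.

a=8, b=8, f(n)=4*n.
log_8(8) = 1, so n^(log_b(a)) = n.
f(n) = Theta(n), so Case 2 applies.
T(n) = Theta(n log n).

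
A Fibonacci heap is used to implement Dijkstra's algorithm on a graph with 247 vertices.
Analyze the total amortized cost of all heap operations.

Dijkstra performs 247 insert, 247 extract-min, and at most E decrease-key operations. With Fibonacci heap: insert O(1) amortized, extract-min O(log n) amortized, decrease-key O(1) amortized. Total with n = 247: O(n * 1 + n * log n + E * 1) = O(n log n + E).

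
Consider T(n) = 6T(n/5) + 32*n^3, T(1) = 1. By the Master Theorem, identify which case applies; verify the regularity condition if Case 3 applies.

a=6, b=5, f(n)=32*n^3.
log_5(6) = 1.113 < 3.
f(n) = Omega(n^(1.113+epsilon)) for some epsilon > 0, so Case 3 is the candidate.
Regularity: a*f(n/b) = 6*32*(n/5)^3 = (6/125)*32*n^3 <= c*f(n) with c = 6/125 < 1. Satisfied.
Case 3: T(n) = Theta(n^3).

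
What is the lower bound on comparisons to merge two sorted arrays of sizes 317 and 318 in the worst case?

Adversary: with |317 - 318| <= 1 the inputs can be fully interleaved so that every adjacent pair in the merged output comes from different arrays. Then each of the 634 adjacent pairs must be directly compared, or the algorithm cannot determine their relative order. Standard merge meets this bound.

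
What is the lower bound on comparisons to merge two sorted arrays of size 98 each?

To merge two sorted arrays of size 98, we need at least 195 comparisons in the worst case. An adversary can force every element to be compared.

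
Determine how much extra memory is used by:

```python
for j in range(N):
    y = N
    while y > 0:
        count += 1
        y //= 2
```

Space complexity: O(1).
Only a constant amount of auxiliary storage is used; nothing grows with n.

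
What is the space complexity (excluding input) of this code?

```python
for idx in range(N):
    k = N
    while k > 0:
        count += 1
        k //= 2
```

Space complexity: O(1).
Only a constant amount of auxiliary storage is used; nothing grows with n.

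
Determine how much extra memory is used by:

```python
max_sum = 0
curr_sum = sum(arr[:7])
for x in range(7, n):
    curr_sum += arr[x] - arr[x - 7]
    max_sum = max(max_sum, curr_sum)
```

Space complexity: O(1).
Only a constant amount of auxiliary storage is used; nothing grows with n.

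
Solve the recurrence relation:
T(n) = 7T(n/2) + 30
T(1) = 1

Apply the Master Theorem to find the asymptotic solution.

a=7, b=2, f(n)=30. log_2(7) = 2.807. Case 1 of Master Theorem: T(n) = O(n^2.807).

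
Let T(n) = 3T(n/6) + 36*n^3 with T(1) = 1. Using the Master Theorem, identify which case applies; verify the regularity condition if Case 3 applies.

a=3, b=6, f(n)=36*n^3.
log_6(3) = 0.6131 < 3.
f(n) = Omega(n^(0.6131+epsilon)) for some epsilon > 0, so Case 3 is the candidate.
Regularity: a*f(n/b) = 3*36*(n/6)^3 = (3/216)*36*n^3 <= c*f(n) with c = 3/216 < 1. Satisfied.
Case 3: T(n) = Theta(n^3).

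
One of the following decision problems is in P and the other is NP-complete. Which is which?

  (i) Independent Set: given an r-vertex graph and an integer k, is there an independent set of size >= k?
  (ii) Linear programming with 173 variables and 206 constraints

(i) is NP-complete: complement of Clique (with k part of the input).
(ii) is P: the ellipsoid and interior-point methods run in polynomial time.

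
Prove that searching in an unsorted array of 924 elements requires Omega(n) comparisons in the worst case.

An adversary can always place the target in the last position checked. Until all 924 positions are examined, the target might be in any unchecked position. Therefore 924 comparisons are necessary.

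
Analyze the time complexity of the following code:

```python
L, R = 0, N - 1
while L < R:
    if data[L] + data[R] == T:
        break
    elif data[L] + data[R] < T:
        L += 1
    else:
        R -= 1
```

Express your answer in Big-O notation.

Time complexity: O(n).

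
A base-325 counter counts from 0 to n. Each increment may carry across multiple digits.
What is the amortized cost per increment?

Digit at position i changes every 325^i increments. Total digit changes over n increments: n * 325/(325-1) = O(n). Amortized: O(1).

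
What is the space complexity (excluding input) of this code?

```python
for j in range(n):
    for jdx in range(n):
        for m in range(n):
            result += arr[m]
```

Space complexity: O(1).
Only a constant amount of auxiliary storage is used; nothing grows with n.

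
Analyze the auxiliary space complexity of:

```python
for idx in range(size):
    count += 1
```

Space complexity: O(1).
Only a constant amount of auxiliary storage is used; nothing grows with n.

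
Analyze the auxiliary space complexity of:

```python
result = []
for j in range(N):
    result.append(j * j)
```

Space complexity: O(n).
Auxiliary storage grows linearly with the input size n in the worst case.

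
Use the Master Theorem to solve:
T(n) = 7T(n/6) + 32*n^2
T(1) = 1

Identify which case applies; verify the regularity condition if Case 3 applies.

a=7, b=6, f(n)=32*n^2.
log_6(7) = 1.086 < 2.
f(n) = Omega(n^(1.086+epsilon)) for some epsilon > 0, so Case 3 is the candidate.
Regularity: a*f(n/b) = 7*32*(n/6)^2 = (7/36)*32*n^2 <= c*f(n) with c = 7/36 < 1. Satisfied.
Case 3: T(n) = Theta(n^2).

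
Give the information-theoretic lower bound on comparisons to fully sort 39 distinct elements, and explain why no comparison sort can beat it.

A comparison sort is a binary decision tree whose leaves are the 39! = 20397882081197443358640281739902897356800000000 possible output permutations. A binary tree with L leaves has height >= ceil(log_2(L)). So any comparison sort needs >= ceil(log_2(39!)) = 154 comparisons in the worst case.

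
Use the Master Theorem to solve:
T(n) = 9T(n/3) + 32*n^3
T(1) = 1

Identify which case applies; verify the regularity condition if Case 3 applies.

a=9, b=3, f(n)=32*n^3.
log_3(9) = 2 < 3.
f(n) = Omega(n^(2+epsilon)) for some epsilon > 0, so Case 3 is the candidate.
Regularity: a*f(n/b) = 9*32*(n/3)^3 = (9/27)*32*n^3 <= c*f(n) with c = 9/27 < 1. Satisfied.
Case 3: T(n) = Theta(n^3).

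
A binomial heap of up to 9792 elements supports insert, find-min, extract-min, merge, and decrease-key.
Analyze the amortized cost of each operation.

A binomial heap with n <= 9792 elements has at most floor(log_2 9792) + 1 = 14 trees. Using potential Phi = number of trees: Insert adds one tree, but cascading merges reduce count -- amortized O(1). Find-min reads the cached minimum pointer: O(1). Extract-min creates O(log n) new trees: O(log n). Merge combines tree lists: O(log n). Decrease-key sifts the element up its tree of height <= log n: O(log n).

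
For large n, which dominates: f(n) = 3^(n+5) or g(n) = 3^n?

f(n) = 3^(n+5) and g(n) = 3^n are Theta of each other: 3^(n+5) = 3^5 * 3^n = Theta(3^n).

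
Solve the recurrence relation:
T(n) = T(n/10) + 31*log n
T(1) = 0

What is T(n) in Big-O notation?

Each of the log_10(n) levels adds O(log n). T(n) = O(log^2 n).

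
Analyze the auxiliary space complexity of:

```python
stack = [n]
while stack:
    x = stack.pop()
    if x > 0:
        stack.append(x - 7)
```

Space complexity: O(1).
Only a constant amount of auxiliary storage is used; nothing grows with n.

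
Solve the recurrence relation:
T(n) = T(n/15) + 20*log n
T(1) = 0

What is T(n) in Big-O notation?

Each of the log_15(n) levels adds O(log n). T(n) = O(log^2 n).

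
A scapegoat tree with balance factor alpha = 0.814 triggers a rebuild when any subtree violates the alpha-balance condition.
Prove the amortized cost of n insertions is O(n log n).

Define potential Phi = c * sum of |size(left(v)) - size(right(v))| over all nodes. An insertion at depth d costs O(d) = O(log n) and increases Phi by O(log n). When a rebuild of subtree of size s occurs, it costs O(s) but reduces Phi by Omega(s). With alpha = 0.814, between rebuilds Omega(s) insertions must occur. Amortized cost per insertion: O(log n).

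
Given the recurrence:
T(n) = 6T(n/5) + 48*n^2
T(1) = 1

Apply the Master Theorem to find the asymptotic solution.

a=6, b=5, f(n)=48*n^2. log_5(6) = 1.113 < 2. Case 3: T(n) = O(n^2).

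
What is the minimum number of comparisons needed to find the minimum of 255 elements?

Finding the minimum requires 254 comparisons, identical reasoning to finding the maximum. Each comparison eliminates one candidate.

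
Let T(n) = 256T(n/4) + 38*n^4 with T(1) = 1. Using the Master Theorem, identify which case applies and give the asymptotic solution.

a=256, b=4, f(n)=38*n^4.
log_4(256) = 4, so n^(log_b(a)) = n^4.
f(n) = Theta(n^4), so Case 2 applies.
T(n) = Theta(n^4 log n).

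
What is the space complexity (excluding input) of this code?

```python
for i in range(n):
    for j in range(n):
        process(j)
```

Space complexity: O(1).
Only a constant amount of auxiliary storage is used; nothing grows with n.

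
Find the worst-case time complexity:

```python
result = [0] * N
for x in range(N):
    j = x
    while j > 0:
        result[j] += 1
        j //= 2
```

Time complexity: O(n log n).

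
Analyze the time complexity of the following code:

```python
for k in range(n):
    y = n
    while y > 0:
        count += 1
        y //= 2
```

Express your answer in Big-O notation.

Time complexity: O(n log n).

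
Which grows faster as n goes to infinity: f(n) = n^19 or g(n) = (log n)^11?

f(n) = n^19 grows faster: any positive polynomial dominates any polylog.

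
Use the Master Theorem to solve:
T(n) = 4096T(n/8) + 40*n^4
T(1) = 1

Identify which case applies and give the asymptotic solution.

a=4096, b=8, f(n)=40*n^4.
log_8(4096) = 4, so n^(log_b(a)) = n^4.
f(n) = Theta(n^4), so Case 2 applies.
T(n) = Theta(n^4 log n).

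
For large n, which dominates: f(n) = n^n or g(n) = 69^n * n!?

g(n) = 69^n * n! grows faster: by Stirling n! ~ sqrt(2 pi n)(n/e)^n, so 69^n n! / n^n ~ (69/e)^n sqrt(2 pi n) -> infinity since 69/e > 1.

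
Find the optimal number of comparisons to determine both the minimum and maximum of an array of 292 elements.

Naive approach: 582 comparisons (291 for max + 291 for min).
Optimal: Compare elements in pairs first (floor(n/2) = 146 comparisons), then find max among winners and min among losers (145 comparisons each).
Total: ceil(3n/2) - 2 = 436 comparisons. An adversary argument shows this is also a lower bound.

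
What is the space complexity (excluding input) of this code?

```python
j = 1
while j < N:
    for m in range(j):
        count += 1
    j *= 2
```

Space complexity: O(1).
Only a constant amount of auxiliary storage is used; nothing grows with n.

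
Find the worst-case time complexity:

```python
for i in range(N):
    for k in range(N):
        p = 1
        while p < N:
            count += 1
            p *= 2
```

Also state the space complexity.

Time complexity: O(n^2 log n).
Space complexity: O(1).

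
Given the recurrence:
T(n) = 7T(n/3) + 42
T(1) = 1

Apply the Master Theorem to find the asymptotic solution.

a=7, b=3, f(n)=42. log_3(7) = 1.771. Case 1 of Master Theorem: T(n) = O(n^1.771).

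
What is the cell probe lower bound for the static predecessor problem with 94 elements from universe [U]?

The Patrascu-Thorup lower bound shows any data structure on n = 94 elements using O(n * polylog(n)) space requires Omega(log log U) query time. van Emde Boas trees achieve O(log log U) with O(U) space.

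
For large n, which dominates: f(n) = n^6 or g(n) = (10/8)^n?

g(n) = (10/8)^n grows faster: (10/8)^n is exponential with base 10/8 > 1, dominating every polynomial.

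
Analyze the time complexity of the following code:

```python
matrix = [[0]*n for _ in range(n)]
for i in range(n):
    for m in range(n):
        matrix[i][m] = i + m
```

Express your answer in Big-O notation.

Time complexity: O(n^2).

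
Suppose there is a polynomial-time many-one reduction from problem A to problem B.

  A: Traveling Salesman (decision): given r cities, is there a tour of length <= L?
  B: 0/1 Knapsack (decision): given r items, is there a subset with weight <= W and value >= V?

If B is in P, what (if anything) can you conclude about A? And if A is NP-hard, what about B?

A poly-time reduction A <=_p B means any A-instance can be transformed to a B-instance in poly time.
If B is in P: compose the reduction with B's poly-time algorithm to solve A in poly time, so A is in P.
If A is NP-hard: every NP problem reduces to A, which reduces to B; composing reductions, every NP problem reduces to B, so B is NP-hard.
(Here in fact A is NP-complete and B is NP-complete.)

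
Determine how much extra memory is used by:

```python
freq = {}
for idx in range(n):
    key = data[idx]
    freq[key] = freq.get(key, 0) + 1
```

Space complexity: O(n).
Auxiliary storage grows linearly with the input size n in the worst case.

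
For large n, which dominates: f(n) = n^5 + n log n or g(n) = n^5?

f(n) = n^5 + n log n and g(n) = n^5 are Theta of each other: the lower-order n log n term is o(n^5); both are Theta(n^5).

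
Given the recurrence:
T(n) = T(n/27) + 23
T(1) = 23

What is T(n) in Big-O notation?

Each step divides n by 27 and adds 23. After log_27(n) steps, T(n) = O(log n).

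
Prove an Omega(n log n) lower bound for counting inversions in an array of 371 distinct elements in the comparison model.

Decision-tree argument: at any leaf, the comparisons made (with transitivity) must totally order all 371 elements -- otherwise some pair (i,j) is unordered, and an adversary can present two inputs agreeing on every comparison made but with that pair flipped, changing the inversion count by 1, so the leaf's output is wrong on one of them. Hence the tree has >= 371! leaves and height >= log_2(371!) = Omega(n log n). Modified merge sort achieves O(n log n).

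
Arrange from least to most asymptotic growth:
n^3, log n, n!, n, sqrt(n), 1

Ordered by growth rate: 1 < log n < sqrt(n) < n < n^3 < n!.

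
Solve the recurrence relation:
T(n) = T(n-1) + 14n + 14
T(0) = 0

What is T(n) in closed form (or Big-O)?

Dominant term in sum is 14*sum(i, i=1..n) = 14*n*(n+1)/2 = O(n^2).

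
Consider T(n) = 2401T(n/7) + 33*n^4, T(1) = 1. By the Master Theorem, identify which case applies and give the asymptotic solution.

a=2401, b=7, f(n)=33*n^4.
log_7(2401) = 4, so n^(log_b(a)) = n^4.
f(n) = Theta(n^4), so Case 2 applies.
T(n) = Theta(n^4 log n).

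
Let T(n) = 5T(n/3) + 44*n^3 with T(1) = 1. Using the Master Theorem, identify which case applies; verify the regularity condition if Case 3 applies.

a=5, b=3, f(n)=44*n^3.
log_3(5) = 1.465 < 3.
f(n) = Omega(n^(1.465+epsilon)) for some epsilon > 0, so Case 3 is the candidate.
Regularity: a*f(n/b) = 5*44*(n/3)^3 = (5/27)*44*n^3 <= c*f(n) with c = 5/27 < 1. Satisfied.
Case 3: T(n) = Theta(n^3).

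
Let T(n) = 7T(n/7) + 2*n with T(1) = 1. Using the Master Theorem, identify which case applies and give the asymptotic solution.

a=7, b=7, f(n)=2*n.
log_7(7) = 1, so n^(log_b(a)) = n.
f(n) = Theta(n), so Case 2 applies.
T(n) = Theta(n log n).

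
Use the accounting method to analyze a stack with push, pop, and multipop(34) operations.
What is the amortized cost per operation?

Assign 2 credits per push (1 for the push, 1 saved for a future pop). Each pop or element popped by multipop(34) uses 1 saved credit. Total credits never go negative, so amortized cost is O(1).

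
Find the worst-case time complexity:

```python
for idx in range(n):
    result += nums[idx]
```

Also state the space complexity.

Time complexity: O(n).
Space complexity: O(1).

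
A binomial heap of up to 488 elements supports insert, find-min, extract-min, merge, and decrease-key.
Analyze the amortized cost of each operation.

A binomial heap with n <= 488 elements has at most floor(log_2 488) + 1 = 9 trees. Using potential Phi = number of trees: Insert adds one tree, but cascading merges reduce count -- amortized O(1). Find-min reads the cached minimum pointer: O(1). Extract-min creates O(log n) new trees: O(log n). Merge combines tree lists: O(log n). Decrease-key sifts the element up its tree of height <= log n: O(log n).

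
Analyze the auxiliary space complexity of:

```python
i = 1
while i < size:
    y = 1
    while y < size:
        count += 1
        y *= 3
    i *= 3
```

Space complexity: O(1).
Only a constant amount of auxiliary storage is used; nothing grows with n.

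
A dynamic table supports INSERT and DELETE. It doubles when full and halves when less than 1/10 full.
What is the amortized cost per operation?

Using potential function Phi = |2*num_items - table_size| when load > 1/2, and Phi = table_size/2 - num_items otherwise. The gap of 1/10 vs 1/2 for shrinking prevents thrashing. Both insert and delete have O(1) amortized cost.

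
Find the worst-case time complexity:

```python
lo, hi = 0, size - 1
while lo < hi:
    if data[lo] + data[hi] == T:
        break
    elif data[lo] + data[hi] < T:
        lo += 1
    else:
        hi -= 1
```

Time complexity: O(n).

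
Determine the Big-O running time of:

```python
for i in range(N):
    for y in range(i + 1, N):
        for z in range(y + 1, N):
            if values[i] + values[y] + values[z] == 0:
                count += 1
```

Time complexity: O(n^3).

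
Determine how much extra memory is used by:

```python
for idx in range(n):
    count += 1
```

Space complexity: O(1).
Only a constant amount of auxiliary storage is used; nothing grows with n.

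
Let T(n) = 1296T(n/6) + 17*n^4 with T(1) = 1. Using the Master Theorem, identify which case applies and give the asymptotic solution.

a=1296, b=6, f(n)=17*n^4.
log_6(1296) = 4, so n^(log_b(a)) = n^4.
f(n) = Theta(n^4), so Case 2 applies.
T(n) = Theta(n^4 log n).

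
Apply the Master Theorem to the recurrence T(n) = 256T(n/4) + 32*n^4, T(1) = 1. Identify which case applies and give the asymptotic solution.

a=256, b=4, f(n)=32*n^4.
log_4(256) = 4, so n^(log_b(a)) = n^4.
f(n) = Theta(n^4), so Case 2 applies.
T(n) = Theta(n^4 log n).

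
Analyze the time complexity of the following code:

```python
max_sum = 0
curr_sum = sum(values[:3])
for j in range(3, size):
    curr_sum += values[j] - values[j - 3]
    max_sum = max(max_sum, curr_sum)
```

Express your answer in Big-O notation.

Time complexity: O(n).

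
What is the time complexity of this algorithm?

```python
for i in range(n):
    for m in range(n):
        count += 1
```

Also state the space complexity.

Time complexity: O(n^2).
Space complexity: O(1).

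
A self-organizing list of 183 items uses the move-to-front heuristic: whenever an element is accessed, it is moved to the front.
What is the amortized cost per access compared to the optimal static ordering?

With potential Phi = number of inversions between the MTF list and the optimal static list (at most C(183,2)), each access has amortized cost at most 2 * (cost under optimal static ordering). This is the move-to-front 2-competitiveness result.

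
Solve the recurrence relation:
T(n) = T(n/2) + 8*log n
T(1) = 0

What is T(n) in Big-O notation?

Each of the log_2(n) levels adds O(log n). T(n) = O(log^2 n).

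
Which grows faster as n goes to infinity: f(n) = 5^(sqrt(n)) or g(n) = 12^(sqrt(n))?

g(n) = 12^(sqrt(n)) grows faster: ratio is (12/5)^(sqrt(n)) -> infinity since 12/5 > 1.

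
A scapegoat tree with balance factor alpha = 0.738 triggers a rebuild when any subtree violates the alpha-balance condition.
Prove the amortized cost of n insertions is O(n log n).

Define potential Phi = c * sum of |size(left(v)) - size(right(v))| over all nodes. An insertion at depth d costs O(d) = O(log n) and increases Phi by O(log n). When a rebuild of subtree of size s occurs, it costs O(s) but reduces Phi by Omega(s). With alpha = 0.738, between rebuilds Omega(s) insertions must occur. Amortized cost per insertion: O(log n).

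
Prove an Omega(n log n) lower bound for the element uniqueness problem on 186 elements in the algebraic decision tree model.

In the algebraic decision tree model, element uniqueness on 186 elements is equivalent to determining which cell of an arrangement of C(186,2) = 17205 hyperplanes x_i = x_j contains the input point. Ben-Or's theorem shows this requires Omega(n log n).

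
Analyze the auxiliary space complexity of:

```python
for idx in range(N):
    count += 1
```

Space complexity: O(1).
Only a constant amount of auxiliary storage is used; nothing grows with n.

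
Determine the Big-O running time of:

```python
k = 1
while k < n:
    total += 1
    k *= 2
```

Time complexity: O(log n).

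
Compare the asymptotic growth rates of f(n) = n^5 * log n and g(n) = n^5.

f(n) = n^5 * log n grows faster: extra log n factor -> infinity.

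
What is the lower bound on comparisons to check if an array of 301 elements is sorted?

To verify 301 elements are sorted, we must compare each consecutive pair. Skipping any pair allows an adversary to swap them. Therefore 300 comparisons are necessary and sufficient.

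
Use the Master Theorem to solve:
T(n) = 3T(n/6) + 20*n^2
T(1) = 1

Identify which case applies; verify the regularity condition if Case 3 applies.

a=3, b=6, f(n)=20*n^2.
log_6(3) = 0.6131 < 2.
f(n) = Omega(n^(0.6131+epsilon)) for some epsilon > 0, so Case 3 is the candidate.
Regularity: a*f(n/b) = 3*20*(n/6)^2 = (3/36)*20*n^2 <= c*f(n) with c = 3/36 < 1. Satisfied.
Case 3: T(n) = Theta(n^2).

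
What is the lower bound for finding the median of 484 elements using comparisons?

To find the median of 484 elements, every element must be compared at least once, so the lower bound is Omega(n). The BFPRT algorithm achieves O(n), making this tight.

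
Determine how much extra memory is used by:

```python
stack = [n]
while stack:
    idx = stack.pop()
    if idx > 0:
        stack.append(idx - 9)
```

Space complexity: O(1).
Only a constant amount of auxiliary storage is used; nothing grows with n.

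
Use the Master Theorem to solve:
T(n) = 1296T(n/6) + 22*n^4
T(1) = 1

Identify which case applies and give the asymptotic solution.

a=1296, b=6, f(n)=22*n^4.
log_6(1296) = 4, so n^(log_b(a)) = n^4.
f(n) = Theta(n^4), so Case 2 applies.
T(n) = Theta(n^4 log n).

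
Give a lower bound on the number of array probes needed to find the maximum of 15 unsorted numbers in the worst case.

Adversary: any unprobed cell could hold a value larger than everything seen so far. If fewer than 15 cells are probed, the adversary places the max in an unprobed cell. So all 15 cells must be examined; together with 15-1 comparisons this is tight.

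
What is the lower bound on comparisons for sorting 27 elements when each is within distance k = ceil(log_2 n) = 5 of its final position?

Partition the 27 positions into floor(n/k) blocks of k = 5 consecutive positions; any permutation within a block keeps every element within k of its final position, so there are at least (k!)^(n/k) distinguishable inputs. Lower bound: log_2((k!)^(n/k)) = (n/k) * log_2(k!) = Theta(n log k); with k = ceil(log_2 n), this is Omega(n log log n).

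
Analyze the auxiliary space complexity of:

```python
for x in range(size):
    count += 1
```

Space complexity: O(1).
Only a constant amount of auxiliary storage is used; nothing grows with n.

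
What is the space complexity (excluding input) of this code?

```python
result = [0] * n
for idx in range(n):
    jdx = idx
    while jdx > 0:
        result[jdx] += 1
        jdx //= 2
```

Space complexity: O(n).
Auxiliary storage grows linearly with the input size n in the worst case.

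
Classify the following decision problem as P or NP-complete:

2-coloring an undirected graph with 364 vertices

This problem is in P: 2-coloring is bipartiteness testing via BFS, O(V+E).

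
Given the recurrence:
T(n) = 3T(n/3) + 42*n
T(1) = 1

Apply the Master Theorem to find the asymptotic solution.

a=3, b=3, f(n)=42*n. log_3(3) = 1. Case 2: T(n) = O(n log n).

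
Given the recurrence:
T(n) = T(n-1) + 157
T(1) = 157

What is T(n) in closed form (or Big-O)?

Unrolling: T(n) = T(n-1) + 157 = T(n-2) + 2*157 = ... = T(1) + (n-1)*157 = 157 + (n-1)*157 = 157n.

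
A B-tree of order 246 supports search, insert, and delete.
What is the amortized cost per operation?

B-tree of order 246 has height O(log_246 n). Each operation traverses the tree height. Splits during insert and merges during delete are O(1) each and occur at most once per level. Total cost per operation: O(log_246 n).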